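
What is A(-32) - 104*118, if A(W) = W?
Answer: -12304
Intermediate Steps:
A(-32) - 104*118 = -32 - 104*118 = -32 - 12272 = -12304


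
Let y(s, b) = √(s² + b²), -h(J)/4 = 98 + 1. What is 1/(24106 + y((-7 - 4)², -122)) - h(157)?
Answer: 230103629662/581069711 - 5*√1181/581069711 ≈ 396.00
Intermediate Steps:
h(J) = -396 (h(J) = -4*(98 + 1) = -4*99 = -396)
y(s, b) = √(b² + s²)
1/(24106 + y((-7 - 4)², -122)) - h(157) = 1/(24106 + √((-122)² + ((-7 - 4)²)²)) - 1*(-396) = 1/(24106 + √(14884 + ((-11)²)²)) + 396 = 1/(24106 + √(14884 + 121²)) + 396 = 1/(24106 + √(14884 + 14641)) + 396 = 1/(24106 + √29525) + 396 = 1/(24106 + 5*√1181) + 396 = 396 + 1/(24106 + 5*√1181)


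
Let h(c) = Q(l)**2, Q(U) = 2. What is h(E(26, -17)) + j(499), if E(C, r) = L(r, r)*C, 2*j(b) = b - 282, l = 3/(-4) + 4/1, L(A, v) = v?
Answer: 225/2 ≈ 112.50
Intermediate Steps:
l = 13/4 (l = 3*(-1/4) + 4*1 = -3/4 + 4 = 13/4 ≈ 3.2500)
j(b) = -141 + b/2 (j(b) = (b - 282)/2 = (-282 + b)/2 = -141 + b/2)
E(C, r) = C*r (E(C, r) = r*C = C*r)
h(c) = 4 (h(c) = 2**2 = 4)
h(E(26, -17)) + j(499) = 4 + (-141 + (1/2)*499) = 4 + (-141 + 499/2) = 4 + 217/2 = 225/2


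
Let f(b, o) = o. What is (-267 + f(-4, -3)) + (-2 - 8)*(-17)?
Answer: -100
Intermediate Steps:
(-267 + f(-4, -3)) + (-2 - 8)*(-17) = (-267 - 3) + (-2 - 8)*(-17) = -270 - 10*(-17) = -270 + 170 = -100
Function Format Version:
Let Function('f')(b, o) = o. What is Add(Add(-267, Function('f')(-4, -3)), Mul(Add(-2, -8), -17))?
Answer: -100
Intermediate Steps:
Add(Add(-267, Function('f')(-4, -3)), Mul(Add(-2, -8), -17)) = Add(Add(-267, -3), Mul(Add(-2, -8), -17)) = Add(-270, Mul(-10, -17)) = Add(-270, 170) = -100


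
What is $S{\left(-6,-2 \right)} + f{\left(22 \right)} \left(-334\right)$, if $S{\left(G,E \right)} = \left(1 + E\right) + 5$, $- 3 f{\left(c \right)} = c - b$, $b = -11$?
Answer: $3678$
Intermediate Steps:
$f{\left(c \right)} = - \frac{11}{3} - \frac{c}{3}$ ($f{\left(c \right)} = - \frac{c - -11}{3} = - \frac{c + 11}{3} = - \frac{11 + c}{3} = - \frac{11}{3} - \frac{c}{3}$)
$S{\left(G,E \right)} = 6 + E$
$S{\left(-6,-2 \right)} + f{\left(22 \right)} \left(-334\right) = \left(6 - 2\right) + \left(- \frac{11}{3} - \frac{22}{3}\right) \left(-334\right) = 4 + \left(- \frac{11}{3} - \frac{22}{3}\right) \left(-334\right) = 4 - -3674 = 4 + 3674 = 3678$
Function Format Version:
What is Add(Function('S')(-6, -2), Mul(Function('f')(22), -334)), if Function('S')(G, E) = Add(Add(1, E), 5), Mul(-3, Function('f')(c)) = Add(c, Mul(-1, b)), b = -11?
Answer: 3678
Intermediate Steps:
Function('f')(c) = Add(Rational(-11, 3), Mul(Rational(-1, 3), c)) (Function('f')(c) = Mul(Rational(-1, 3), Add(c, Mul(-1, -11))) = Mul(Rational(-1, 3), Add(c, 11)) = Mul(Rational(-1, 3), Add(11, c)) = Add(Rational(-11, 3), Mul(Rational(-1, 3), c)))
Function('S')(G, E) = Add(6, E)
Add(Function('S')(-6, -2), Mul(Function('f')(22), -334)) = Add(Add(6, -2), Mul(Add(Rational(-11, 3), Mul(Rational(-1, 3), 22)), -334)) = Add(4, Mul(Add(Rational(-11, 3), Rational(-22, 3)), -334)) = Add(4, Mul(-11, -334)) = Add(4, 3674) = 3678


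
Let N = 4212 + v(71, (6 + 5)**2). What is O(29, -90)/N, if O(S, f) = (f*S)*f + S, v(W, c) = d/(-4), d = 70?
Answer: 469858/8389 ≈ 56.009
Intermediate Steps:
v(W, c) = -35/2 (v(W, c) = 70/(-4) = 70*(-1/4) = -35/2)
O(S, f) = S + S*f**2 (O(S, f) = (S*f)*f + S = S*f**2 + S = S + S*f**2)
N = 8389/2 (N = 4212 - 35/2 = 8389/2 ≈ 4194.5)
O(29, -90)/N = (29*(1 + (-90)**2))/(8389/2) = (29*(1 + 8100))*(2/8389) = (29*8101)*(2/8389) = 234929*(2/8389) = 469858/8389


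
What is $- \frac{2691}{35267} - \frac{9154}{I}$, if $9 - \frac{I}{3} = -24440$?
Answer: $- \frac{22617865}{112466463} \approx -0.20111$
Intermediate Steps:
$I = 73347$ ($I = 27 - -73320 = 27 + 73320 = 73347$)
$- \frac{2691}{35267} - \frac{9154}{I} = - \frac{2691}{35267} - \frac{9154}{73347} = \left(-2691\right) \frac{1}{35267} - \frac{398}{3189} = - \frac{2691}{35267} - \frac{398}{3189} = - \frac{22617865}{112466463}$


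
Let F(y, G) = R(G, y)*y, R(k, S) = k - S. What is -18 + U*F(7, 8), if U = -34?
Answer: -256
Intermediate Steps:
F(y, G) = y*(G - y) (F(y, G) = (G - y)*y = y*(G - y))
-18 + U*F(7, 8) = -18 - 238*(8 - 1*7) = -18 - 238*(8 - 7) = -18 - 238 = -256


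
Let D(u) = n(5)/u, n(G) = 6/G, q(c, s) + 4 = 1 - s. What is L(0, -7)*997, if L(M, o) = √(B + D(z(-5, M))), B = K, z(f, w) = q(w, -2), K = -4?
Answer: 997*I*√130/5 ≈ 2273.5*I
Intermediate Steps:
q(c, s) = -3 - s (q(c, s) = -4 + (1 - s) = -3 - s)
z(f, w) = -1 (z(f, w) = -3 - 1*(-2) = -3 + 2 = -1)
B = -4
D(u) = 6/(5*u) (D(u) = (6/5)/u = (6*(⅕))/u = 6/(5*u))
L(M, o) = I*√130/5 (L(M, o) = √(-4 + (6/5)/(-1)) = √(-4 + (6/5)*(-1)) = √(-4 - 6/5) = √(-26/5) = I*√130/5)
L(0, -7)*997 = (I*√130/5)*997 = 997*I*√130/5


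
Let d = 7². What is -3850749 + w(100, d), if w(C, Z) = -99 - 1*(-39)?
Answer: -3850809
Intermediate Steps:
d = 49
w(C, Z) = -60 (w(C, Z) = -99 + 39 = -60)
-3850749 + w(100, d) = -3850749 - 60 = -3850809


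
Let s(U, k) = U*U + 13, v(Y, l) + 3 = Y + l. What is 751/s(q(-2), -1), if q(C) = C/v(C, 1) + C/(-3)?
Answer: 27036/517 ≈ 52.294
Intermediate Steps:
v(Y, l) = -3 + Y + l (v(Y, l) = -3 + (Y + l) = -3 + Y + l)
q(C) = -C/3 + C/(-2 + C) (q(C) = C/(-3 + C + 1) + C/(-3) = C/(-2 + C) + C*(-1/3) = C/(-2 + C) - C/3 = -C/3 + C/(-2 + C))
s(U, k) = 13 + U**2 (s(U, k) = U**2 + 13 = 13 + U**2)
751/s(q(-2), -1) = 751/(13 + ((1/3)*(-2)*(5 - 1*(-2))/(-2 - 2))**2) = 751/(13 + ((1/3)*(-2)*(5 + 2)/(-4))**2) = 751/(13 + ((1/3)*(-2)*(-1/4)*7)**2) = 751/(13 + (7/6)**2) = 751/(13 + 49/36) = 751/(517/36) = 751*(36/517) = 27036/517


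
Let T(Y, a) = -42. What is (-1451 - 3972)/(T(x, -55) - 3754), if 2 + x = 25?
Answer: 5423/3796 ≈ 1.4286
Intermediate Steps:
x = 23 (x = -2 + 25 = 23)
(-1451 - 3972)/(T(x, -55) - 3754) = (-1451 - 3972)/(-42 - 3754) = -5423/(-3796) = -5423*(-1/3796) = 5423/3796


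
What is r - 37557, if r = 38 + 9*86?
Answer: -36745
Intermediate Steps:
r = 812 (r = 38 + 774 = 812)
r - 37557 = 812 - 37557 = -36745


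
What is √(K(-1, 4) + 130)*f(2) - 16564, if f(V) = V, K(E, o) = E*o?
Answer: -16564 + 6*√14 ≈ -16542.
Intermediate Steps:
√(K(-1, 4) + 130)*f(2) - 16564 = √(-1*4 + 130)*2 - 16564 = √(-4 + 130)*2 - 16564 = √126*2 - 16564 = (3*√14)*2 - 16564 = 6*√14 - 16564 = -16564 + 6*√14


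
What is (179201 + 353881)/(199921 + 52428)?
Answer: 533082/252349 ≈ 2.1125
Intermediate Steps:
(179201 + 353881)/(199921 + 52428) = 533082/252349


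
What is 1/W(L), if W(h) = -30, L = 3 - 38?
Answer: -1/30 ≈ -0.033333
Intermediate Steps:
L = -35
1/W(L) = 1/(-30) = -1/30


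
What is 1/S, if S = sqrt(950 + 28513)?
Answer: sqrt(29463)/29463 ≈ 0.0058259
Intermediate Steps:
S = sqrt(29463) ≈ 171.65
1/S = 1/(sqrt(29463)) = sqrt(29463)/29463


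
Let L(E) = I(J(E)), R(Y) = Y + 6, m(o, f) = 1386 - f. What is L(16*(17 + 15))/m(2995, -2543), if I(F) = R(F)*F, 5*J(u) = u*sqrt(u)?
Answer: 134217728/98225 + 49152*sqrt(2)/19645 ≈ 1370.0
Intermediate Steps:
R(Y) = 6 + Y
J(u) = u**(3/2)/5 (J(u) = (u*sqrt(u))/5 = u**(3/2)/5)
I(F) = F*(6 + F) (I(F) = (6 + F)*F = F*(6 + F))
L(E) = E**(3/2)*(6 + E**(3/2)/5)/5 (L(E) = (E**(3/2)/5)*(6 + E**(3/2)/5) = E**(3/2)*(6 + E**(3/2)/5)/5)
L(16*(17 + 15))/m(2995, -2543) = ((16*(17 + 15))**3/25 + 6*(16*(17 + 15))**(3/2)/5)/(1386 - 1*(-2543)) = ((16*32)**3/25 + 6*(16*32)**(3/2)/5)/(1386 + 2543) = ((1/25)*512**3 + 6*512**(3/2)/5)/3929 = ((1/25)*134217728 + 6*(8192*sqrt(2))/5)*(1/3929) = (134217728/25 + 49152*sqrt(2)/5)*(1/3929) = 134217728/98225 + 49152*sqrt(2)/19645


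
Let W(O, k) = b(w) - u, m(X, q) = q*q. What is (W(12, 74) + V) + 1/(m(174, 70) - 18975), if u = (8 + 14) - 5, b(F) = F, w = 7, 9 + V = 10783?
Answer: 151503299/14075 ≈ 10764.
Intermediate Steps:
V = 10774 (V = -9 + 10783 = 10774)
u = 17 (u = 22 - 5 = 17)
m(X, q) = q²
W(O, k) = -10 (W(O, k) = 7 - 1*17 = 7 - 17 = -10)
(W(12, 74) + V) + 1/(m(174, 70) - 18975) = (-10 + 10774) + 1/(70² - 18975) = 10764 + 1/(4900 - 18975) = 10764 + 1/(-14075) = 10764 - 1/14075 = 151503299/14075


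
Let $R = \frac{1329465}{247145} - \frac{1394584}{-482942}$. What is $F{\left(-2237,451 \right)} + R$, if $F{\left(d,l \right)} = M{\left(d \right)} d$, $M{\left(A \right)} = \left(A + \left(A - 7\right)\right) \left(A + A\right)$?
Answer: $- \frac{535283322648679757231}{11935670059} \approx -4.4847 \cdot 10^{10}$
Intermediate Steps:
$M{\left(A \right)} = 2 A \left(-7 + 2 A\right)$ ($M{\left(A \right)} = \left(A + \left(-7 + A\right)\right) 2 A = \left(-7 + 2 A\right) 2 A = 2 A \left(-7 + 2 A\right)$)
$R = \frac{98671894871}{11935670059}$ ($R = 1329465 \cdot \frac{1}{247145} - - \frac{697292}{241471} = \frac{265893}{49429} + \frac{697292}{241471} = \frac{98671894871}{11935670059} \approx 8.267$)
$F{\left(d,l \right)} = 2 d^{2} \left(-7 + 2 d\right)$ ($F{\left(d,l \right)} = 2 d \left(-7 + 2 d\right) d = 2 d^{2} \left(-7 + 2 d\right)$)
$F{\left(-2237,451 \right)} + R = \left(-2237\right)^{2} \left(-14 + 4 \left(-2237\right)\right) + \frac{98671894871}{11935670059} = 5004169 \left(-14 - 8948\right) + \frac{98671894871}{11935670059} = 5004169 \left(-8962\right) + \frac{98671894871}{11935670059} = -44847362578 + \frac{98671894871}{11935670059} = - \frac{535283322648679757231}{11935670059}$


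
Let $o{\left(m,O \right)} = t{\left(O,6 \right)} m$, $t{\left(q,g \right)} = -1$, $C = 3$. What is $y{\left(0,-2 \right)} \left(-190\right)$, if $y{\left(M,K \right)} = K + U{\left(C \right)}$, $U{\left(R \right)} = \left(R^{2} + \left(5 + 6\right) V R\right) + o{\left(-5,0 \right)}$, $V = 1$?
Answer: $-8550$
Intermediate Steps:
$o{\left(m,O \right)} = - m$
$U{\left(R \right)} = 5 + R^{2} + 11 R$ ($U{\left(R \right)} = \left(R^{2} + \left(5 + 6\right) 1 R\right) - -5 = \left(R^{2} + 11 \cdot 1 R\right) + 5 = \left(R^{2} + 11 R\right) + 5 = 5 + R^{2} + 11 R$)
$y{\left(M,K \right)} = 47 + K$ ($y{\left(M,K \right)} = K + \left(5 + 3^{2} + 11 \cdot 3\right) = K + \left(5 + 9 + 33\right) = K + 47 = 47 + K$)
$y{\left(0,-2 \right)} \left(-190\right) = \left(47 - 2\right) \left(-190\right) = 45 \left(-190\right) = -8550$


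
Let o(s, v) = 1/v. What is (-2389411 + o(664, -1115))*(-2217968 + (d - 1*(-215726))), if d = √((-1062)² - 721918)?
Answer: 5334359653302372/1115 - 2664193266*√405926/1115 ≈ 4.7827e+12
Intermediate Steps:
d = √405926 (d = √(1127844 - 721918) = √405926 ≈ 637.12)
(-2389411 + o(664, -1115))*(-2217968 + (d - 1*(-215726))) = (-2389411 + 1/(-1115))*(-2217968 + (√405926 - 1*(-215726))) = (-2389411 - 1/1115)*(-2217968 + (√405926 + 215726)) = -2664193266*(-2217968 + (215726 + √405926))/1115 = -2664193266*(-2002242 + √405926)/1115 = 5334359653302372/1115 - 2664193266*√405926/1115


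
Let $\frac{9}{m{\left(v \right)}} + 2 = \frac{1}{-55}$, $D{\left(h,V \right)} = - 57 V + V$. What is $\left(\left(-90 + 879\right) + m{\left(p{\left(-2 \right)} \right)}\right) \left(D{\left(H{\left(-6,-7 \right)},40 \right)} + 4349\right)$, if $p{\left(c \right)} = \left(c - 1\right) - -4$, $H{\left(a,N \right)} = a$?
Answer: $1654596$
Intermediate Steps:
$D{\left(h,V \right)} = - 56 V$
$p{\left(c \right)} = 3 + c$ ($p{\left(c \right)} = \left(c - 1\right) + 4 = \left(-1 + c\right) + 4 = 3 + c$)
$m{\left(v \right)} = - \frac{165}{37}$ ($m{\left(v \right)} = \frac{9}{-2 + \frac{1}{-55}} = \frac{9}{-2 - \frac{1}{55}} = \frac{9}{- \frac{111}{55}} = 9 \left(- \frac{55}{111}\right) = - \frac{165}{37}$)
$\left(\left(-90 + 879\right) + m{\left(p{\left(-2 \right)} \right)}\right) \left(D{\left(H{\left(-6,-7 \right)},40 \right)} + 4349\right) = \left(\left(-90 + 879\right) - \frac{165}{37}\right) \left(\left(-56\right) 40 + 4349\right) = \left(789 - \frac{165}{37}\right) \left(-2240 + 4349\right) = \frac{29028}{37} \cdot 2109 = 1654596$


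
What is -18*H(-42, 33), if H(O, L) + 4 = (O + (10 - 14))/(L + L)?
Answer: 930/11 ≈ 84.545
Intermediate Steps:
H(O, L) = -4 + (-4 + O)/(2*L) (H(O, L) = -4 + (O + (10 - 14))/(L + L) = -4 + (O - 4)/((2*L)) = -4 + (-4 + O)*(1/(2*L)) = -4 + (-4 + O)/(2*L))
-18*H(-42, 33) = -9*(-4 - 42 - 8*33)/33 = -9*(-4 - 42 - 264)/33 = -9*(-310)/33 = -18*(-155/33) = 930/11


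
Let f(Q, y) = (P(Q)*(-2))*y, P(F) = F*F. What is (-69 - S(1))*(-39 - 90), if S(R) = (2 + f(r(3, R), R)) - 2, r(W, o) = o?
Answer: 8643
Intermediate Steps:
P(F) = F²
f(Q, y) = -2*y*Q² (f(Q, y) = (Q²*(-2))*y = (-2*Q²)*y = -2*y*Q²)
S(R) = -2*R³ (S(R) = (2 - 2*R*R²) - 2 = (2 - 2*R³) - 2 = -2*R³)
(-69 - S(1))*(-39 - 90) = (-69 - (-2)*1³)*(-39 - 90) = (-69 - (-2))*(-129) = (-69 - 1*(-2))*(-129) = (-69 + 2)*(-129) = -67*(-129) = 8643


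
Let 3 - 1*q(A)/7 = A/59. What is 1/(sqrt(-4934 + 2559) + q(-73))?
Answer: 826/90639 - 3481*I*sqrt(95)/2265975 ≈ 0.0091131 - 0.014973*I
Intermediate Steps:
q(A) = 21 - 7*A/59
1/(sqrt(-4934 + 2559) + q(-73)) = 1/(sqrt(-4934 + 2559) + (21 - 7/59*(-73))) = 1/(sqrt(-2375) + (21 + 511/59)) = 1/(5*I*sqrt(95) + 1750/59) = 1/(1750/59 + 5*I*sqrt(95))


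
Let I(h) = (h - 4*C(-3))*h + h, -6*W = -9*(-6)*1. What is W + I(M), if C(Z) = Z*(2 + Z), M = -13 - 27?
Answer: 2031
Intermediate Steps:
M = -40
W = -9 (W = -(-9*(-6))/6 = -9 ≈ -9.0000)
I(h) = h + h*(-12 + h) (I(h) = (h - (-12)*(2 - 3))*h + h = (h - (-12)*(-1))*h + h = (h - 4*3)*h + h = (h - 12)*h + h = (-12 + h)*h + h = h*(-12 + h) + h = h + h*(-12 + h))
W + I(M) = -9 - 40*(-11 - 40) = -9 - 40*(-51) = -9 + 2040 = 2031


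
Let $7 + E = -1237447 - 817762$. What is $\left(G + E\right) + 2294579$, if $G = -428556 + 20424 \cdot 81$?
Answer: $1465151$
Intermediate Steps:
$G = 1225788$ ($G = -428556 + 1654344 = 1225788$)
$E = -2055216$ ($E = -7 - 2055209 = -2055216$)
$\left(G + E\right) + 2294579 = \left(1225788 - 2055216\right) + 2294579 = -829428 + 2294579 = 1465151$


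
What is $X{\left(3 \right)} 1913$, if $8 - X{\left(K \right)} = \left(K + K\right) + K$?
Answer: $-1913$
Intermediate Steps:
$X{\left(K \right)} = 8 - 3 K$ ($X{\left(K \right)} = 8 - \left(\left(K + K\right) + K\right) = 8 - \left(2 K + K\right) = 8 - 3 K$)
$X{\left(3 \right)} 1913 = \left(8 - 9\right) 1913 = \left(-1\right) 1913 = -1913$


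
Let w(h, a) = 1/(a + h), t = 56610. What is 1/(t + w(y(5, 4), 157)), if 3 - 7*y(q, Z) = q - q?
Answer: 1102/62384227 ≈ 1.7665e-5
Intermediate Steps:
y(q, Z) = 3/7 (y(q, Z) = 3/7 - (q - q)/7 = 3/7 - ⅐*0 = 3/7 + 0 = 3/7)
1/(t + w(y(5, 4), 157)) = 1/(56610 + 1/(157 + 3/7)) = 1/(56610 + 1/(1102/7)) = 1/(56610 + 7/1102) = 1/(62384227/1102) = 1102/62384227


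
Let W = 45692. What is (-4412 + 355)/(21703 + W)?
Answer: -4057/67395 ≈ -0.060197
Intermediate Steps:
(-4412 + 355)/(21703 + W) = (-4412 + 355)/(21703 + 45692) = -4057/67395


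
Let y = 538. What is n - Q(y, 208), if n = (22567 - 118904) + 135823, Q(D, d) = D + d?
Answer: 38740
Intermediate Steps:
n = 39486 (n = -96337 + 135823 = 39486)
n - Q(y, 208) = 39486 - (538 + 208) = 39486 - 1*746 = 39486 - 746 = 38740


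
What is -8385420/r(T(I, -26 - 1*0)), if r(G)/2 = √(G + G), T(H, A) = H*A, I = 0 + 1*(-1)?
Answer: -2096355*√13/13 ≈ -5.8142e+5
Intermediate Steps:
I = -1 (I = 0 - 1 = -1)
T(H, A) = A*H
r(G) = 2*√2*√G (r(G) = 2*√(G + G) = 2*√(2*G) = 2*(√2*√G) = 2*√2*√G)
-8385420/r(T(I, -26 - 1*0)) = -8385420*√13/52 = -2096355*√13/13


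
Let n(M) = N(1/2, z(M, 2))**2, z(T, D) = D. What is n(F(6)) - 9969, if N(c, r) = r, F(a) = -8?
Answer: -9965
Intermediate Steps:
n(M) = 4 (n(M) = 2**2 = 4)
n(F(6)) - 9969 = 4 - 9969 = -9965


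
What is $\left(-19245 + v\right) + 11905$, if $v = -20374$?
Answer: $-27714$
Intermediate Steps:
$\left(-19245 + v\right) + 11905 = \left(-19245 - 20374\right) + 11905 = -39619 + 11905 = -27714$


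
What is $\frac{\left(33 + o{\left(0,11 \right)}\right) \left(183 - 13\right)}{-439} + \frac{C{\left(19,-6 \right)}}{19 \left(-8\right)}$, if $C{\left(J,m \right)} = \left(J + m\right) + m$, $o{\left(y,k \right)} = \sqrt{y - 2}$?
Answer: $- \frac{855793}{66728} - \frac{170 i \sqrt{2}}{439} \approx -12.825 - 0.54765 i$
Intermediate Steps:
$o{\left(y,k \right)} = \sqrt{-2 + y}$
$C{\left(J,m \right)} = J + 2 m$
$\frac{\left(33 + o{\left(0,11 \right)}\right) \left(183 - 13\right)}{-439} + \frac{C{\left(19,-6 \right)}}{19 \left(-8\right)} = \frac{\left(33 + \sqrt{-2 + 0}\right) \left(183 - 13\right)}{-439} + \frac{19 + 2 \left(-6\right)}{19 \left(-8\right)} = \left(33 + \sqrt{-2}\right) 170 \left(- \frac{1}{439}\right) + \frac{19 - 12}{-152} = \left(33 + i \sqrt{2}\right) 170 \left(- \frac{1}{439}\right) + 7 \left(- \frac{1}{152}\right) = \left(5610 + 170 i \sqrt{2}\right) \left(- \frac{1}{439}\right) - \frac{7}{152} = \left(- \frac{5610}{439} - \frac{170 i \sqrt{2}}{439}\right) - \frac{7}{152} = - \frac{855793}{66728} - \frac{170 i \sqrt{2}}{439}$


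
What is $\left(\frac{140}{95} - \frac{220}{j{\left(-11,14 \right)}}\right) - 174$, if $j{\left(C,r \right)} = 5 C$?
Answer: $- \frac{3202}{19} \approx -168.53$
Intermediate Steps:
$\left(\frac{140}{95} - \frac{220}{j{\left(-11,14 \right)}}\right) - 174 = \left(\frac{140}{95} - \frac{220}{5 \left(-11\right)}\right) - 174 = \left(140 \cdot \frac{1}{95} - \frac{220}{-55}\right) - 174 = \left(\frac{28}{19} - -4\right) - 174 = \left(\frac{28}{19} + 4\right) - 174 = \frac{104}{19} - 174 = - \frac{3202}{19}$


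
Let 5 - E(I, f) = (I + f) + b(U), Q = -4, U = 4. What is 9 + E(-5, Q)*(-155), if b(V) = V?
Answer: -1541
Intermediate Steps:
E(I, f) = 1 - I - f (E(I, f) = 5 - ((I + f) + 4) = 5 - (4 + I + f) = 5 + (-4 - I - f) = 1 - I - f)
9 + E(-5, Q)*(-155) = 9 + (1 - 1*(-5) - 1*(-4))*(-155) = 9 + (1 + 5 + 4)*(-155) = 9 + 10*(-155) = 9 - 1550 = -1541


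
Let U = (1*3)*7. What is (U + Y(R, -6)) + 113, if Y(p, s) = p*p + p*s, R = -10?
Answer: 294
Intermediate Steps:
U = 21 (U = 3*7 = 21)
Y(p, s) = p² + p*s
(U + Y(R, -6)) + 113 = (21 - 10*(-10 - 6)) + 113 = (21 - 10*(-16)) + 113 = (21 + 160) + 113 = 181 + 113 = 294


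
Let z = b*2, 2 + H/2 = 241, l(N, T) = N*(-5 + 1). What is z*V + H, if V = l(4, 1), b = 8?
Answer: 222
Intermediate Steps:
l(N, T) = -4*N (l(N, T) = N*(-4) = -4*N)
H = 478 (H = -4 + 2*241 = -4 + 482 = 478)
V = -16 (V = -4*4 = -16)
z = 16 (z = 8*2 = 16)
z*V + H = 16*(-16) + 478 = -256 + 478 = 222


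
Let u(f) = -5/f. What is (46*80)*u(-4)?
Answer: 4600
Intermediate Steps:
(46*80)*u(-4) = (46*80)*(-5/(-4)) = 3680*(-5*(-¼)) = 3680*(5/4) = 4600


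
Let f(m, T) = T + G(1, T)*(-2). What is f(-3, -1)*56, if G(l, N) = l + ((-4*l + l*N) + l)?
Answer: 280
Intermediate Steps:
G(l, N) = -2*l + N*l (G(l, N) = l + ((-4*l + N*l) + l) = l + (-3*l + N*l) = -2*l + N*l)
f(m, T) = 4 - T (f(m, T) = T + (1*(-2 + T))*(-2) = T + (-2 + T)*(-2) = T + (4 - 2*T) = 4 - T)
f(-3, -1)*56 = (4 - 1*(-1))*56 = (4 + 1)*56 = 5*56 = 280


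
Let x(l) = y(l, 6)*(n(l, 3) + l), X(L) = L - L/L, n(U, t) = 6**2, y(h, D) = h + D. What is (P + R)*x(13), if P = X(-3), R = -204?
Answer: -193648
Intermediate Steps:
y(h, D) = D + h
n(U, t) = 36
X(L) = -1 + L (X(L) = L - 1*1 = L - 1 = -1 + L)
P = -4 (P = -1 - 3 = -4)
x(l) = (6 + l)*(36 + l)
(P + R)*x(13) = (-4 - 204)*((6 + 13)*(36 + 13)) = -3952*49 = -208*931 = -193648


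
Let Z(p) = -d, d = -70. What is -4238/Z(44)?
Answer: -2119/35 ≈ -60.543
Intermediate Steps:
Z(p) = 70 (Z(p) = -1*(-70) = 70)
-4238/Z(44) = -4238/70 = -4238*1/70 = -2119/35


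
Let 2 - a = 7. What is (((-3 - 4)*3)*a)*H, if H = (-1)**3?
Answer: -105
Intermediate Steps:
a = -5 (a = 2 - 1*7 = 2 - 7 = -5)
H = -1
(((-3 - 4)*3)*a)*H = (((-3 - 4)*3)*(-5))*(-1) = (-7*3*(-5))*(-1) = -21*(-5)*(-1) = 105*(-1) = -105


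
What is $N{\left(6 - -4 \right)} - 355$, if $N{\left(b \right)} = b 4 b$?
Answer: $45$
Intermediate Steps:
$N{\left(b \right)} = 4 b^{2}$ ($N{\left(b \right)} = 4 b b = 4 b^{2}$)
$N{\left(6 - -4 \right)} - 355 = 4 \left(6 - -4\right)^{2} - 355 = 4 \left(6 + 4\right)^{2} - 355 = 4 \cdot 10^{2} - 355 = 4 \cdot 100 - 355 = 400 - 355 = 45$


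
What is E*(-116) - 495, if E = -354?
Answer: 40569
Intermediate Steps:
E*(-116) - 495 = -354*(-116) - 495 = 41064 - 495 = 40569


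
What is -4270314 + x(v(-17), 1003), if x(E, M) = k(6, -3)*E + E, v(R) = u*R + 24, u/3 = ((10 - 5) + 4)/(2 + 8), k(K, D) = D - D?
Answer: -42703359/10 ≈ -4.2703e+6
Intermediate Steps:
k(K, D) = 0
u = 27/10 (u = 3*(((10 - 5) + 4)/(2 + 8)) = 3*((5 + 4)/10) = 3*(9*(⅒)) = 3*(9/10) = 27/10 ≈ 2.7000)
v(R) = 24 + 27*R/10 (v(R) = 27*R/10 + 24 = 24 + 27*R/10)
x(E, M) = E (x(E, M) = 0*E + E = 0 + E = E)
-4270314 + x(v(-17), 1003) = -4270314 + (24 + (27/10)*(-17)) = -4270314 + (24 - 459/10) = -4270314 - 219/10 = -42703359/10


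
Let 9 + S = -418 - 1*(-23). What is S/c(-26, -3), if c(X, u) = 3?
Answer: -404/3 ≈ -134.67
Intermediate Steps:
S = -404 (S = -9 + (-418 - 1*(-23)) = -9 + (-418 + 23) = -9 - 395 = -404)
S/c(-26, -3) = -404/3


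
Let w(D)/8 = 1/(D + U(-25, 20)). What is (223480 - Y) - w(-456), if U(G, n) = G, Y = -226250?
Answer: 216320138/481 ≈ 4.4973e+5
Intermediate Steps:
w(D) = 8/(-25 + D) (w(D) = 8/(D - 25) = 8/(-25 + D))
(223480 - Y) - w(-456) = (223480 - 1*(-226250)) - 8/(-25 - 456) = (223480 + 226250) - 8/(-481) = 449730 - 8*(-1)/481 = 449730 - 1*(-8/481) = 449730 + 8/481 = 216320138/481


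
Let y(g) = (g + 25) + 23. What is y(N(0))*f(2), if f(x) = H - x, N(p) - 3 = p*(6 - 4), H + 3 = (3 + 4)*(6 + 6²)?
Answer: 14739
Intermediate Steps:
H = 291 (H = -3 + (3 + 4)*(6 + 6²) = -3 + 7*(6 + 36) = -3 + 7*42 = -3 + 294 = 291)
N(p) = 3 + 2*p (N(p) = 3 + p*(6 - 4) = 3 + p*2 = 3 + 2*p)
y(g) = 48 + g (y(g) = (25 + g) + 23 = 48 + g)
f(x) = 291 - x
y(N(0))*f(2) = (48 + (3 + 2*0))*(291 - 1*2) = (48 + (3 + 0))*(291 - 2) = (48 + 3)*289 = 51*289 = 14739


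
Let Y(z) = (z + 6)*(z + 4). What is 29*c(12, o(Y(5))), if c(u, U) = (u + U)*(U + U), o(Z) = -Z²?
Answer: 5564635362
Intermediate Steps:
Y(z) = (4 + z)*(6 + z) (Y(z) = (6 + z)*(4 + z) = (4 + z)*(6 + z))
c(u, U) = 2*U*(U + u) (c(u, U) = (U + u)*(2*U) = 2*U*(U + u))
29*c(12, o(Y(5))) = 29*(2*(-(24 + 5² + 10*5)²)*(-(24 + 5² + 10*5)² + 12)) = 29*(2*(-(24 + 25 + 50)²)*(-(24 + 25 + 50)² + 12)) = 29*(2*(-1*99²)*(-1*99² + 12)) = 29*(2*(-1*9801)*(-1*9801 + 12)) = 29*(2*(-9801)*(-9801 + 12)) = 29*(2*(-9801)*(-9789)) = 29*191883978 = 5564635362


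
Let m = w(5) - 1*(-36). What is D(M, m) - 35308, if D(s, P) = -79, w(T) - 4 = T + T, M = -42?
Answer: -35387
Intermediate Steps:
w(T) = 4 + 2*T (w(T) = 4 + (T + T) = 4 + 2*T)
m = 50 (m = (4 + 2*5) - 1*(-36) = (4 + 10) + 36 = 14 + 36 = 50)
D(M, m) - 35308 = -79 - 35308 = -35387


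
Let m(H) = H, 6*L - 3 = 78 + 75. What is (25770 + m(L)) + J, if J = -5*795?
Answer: 21821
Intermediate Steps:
L = 26 (L = ½ + (78 + 75)/6 = ½ + (⅙)*153 = ½ + 51/2 = 26)
J = -3975
(25770 + m(L)) + J = (25770 + 26) - 3975 = 25796 - 3975 = 21821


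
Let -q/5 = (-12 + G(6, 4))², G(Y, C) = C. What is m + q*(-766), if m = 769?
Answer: 245889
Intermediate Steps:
q = -320 (q = -5*(-12 + 4)² = -5*(-8)² = -5*64 = -320)
m + q*(-766) = 769 - 320*(-766) = 769 + 245120 = 245889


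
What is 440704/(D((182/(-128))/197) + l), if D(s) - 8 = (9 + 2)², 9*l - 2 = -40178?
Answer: -440704/4335 ≈ -101.66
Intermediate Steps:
l = -4464 (l = 2/9 + (⅑)*(-40178) = 2/9 - 40178/9 = -4464)
D(s) = 129 (D(s) = 8 + (9 + 2)² = 8 + 11² = 8 + 121 = 129)
440704/(D((182/(-128))/197) + l) = 440704/(129 - 4464) = 440704/(-4335) = 440704*(-1/4335) = -440704/4335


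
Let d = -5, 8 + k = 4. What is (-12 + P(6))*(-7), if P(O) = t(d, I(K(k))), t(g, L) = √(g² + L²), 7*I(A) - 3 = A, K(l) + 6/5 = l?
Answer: 84 - √30746/5 ≈ 48.931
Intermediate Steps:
k = -4 (k = -8 + 4 = -4)
K(l) = -6/5 + l
I(A) = 3/7 + A/7
t(g, L) = √(L² + g²)
P(O) = √30746/35 (P(O) = √((3/7 + (-6/5 - 4)/7)² + (-5)²) = √((3/7 + (⅐)*(-26/5))² + 25) = √((3/7 - 26/35)² + 25) = √((-11/35)² + 25) = √(121/1225 + 25) = √(30746/1225) = √30746/35)
(-12 + P(6))*(-7) = (-12 + √30746/35)*(-7) = 84 - √30746/5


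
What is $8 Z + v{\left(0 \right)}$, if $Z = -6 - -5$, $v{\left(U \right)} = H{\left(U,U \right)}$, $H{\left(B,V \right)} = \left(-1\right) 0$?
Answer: $-8$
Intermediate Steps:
$H{\left(B,V \right)} = 0$
$v{\left(U \right)} = 0$
$Z = -1$ ($Z = -6 + 5 = -1$)
$8 Z + v{\left(0 \right)} = 8 \left(-1\right) + 0 = -8 + 0 = -8$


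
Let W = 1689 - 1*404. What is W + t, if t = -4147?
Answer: -2862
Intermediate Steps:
W = 1285 (W = 1689 - 404 = 1285)
W + t = 1285 - 4147 = -2862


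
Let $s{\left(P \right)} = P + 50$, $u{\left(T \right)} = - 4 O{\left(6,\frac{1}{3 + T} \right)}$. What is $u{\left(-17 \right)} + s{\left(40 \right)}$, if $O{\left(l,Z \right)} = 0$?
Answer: $90$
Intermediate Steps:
$u{\left(T \right)} = 0$ ($u{\left(T \right)} = \left(-4\right) 0 = 0$)
$s{\left(P \right)} = 50 + P$
$u{\left(-17 \right)} + s{\left(40 \right)} = 0 + \left(50 + 40\right) = 0 + 90 = 90$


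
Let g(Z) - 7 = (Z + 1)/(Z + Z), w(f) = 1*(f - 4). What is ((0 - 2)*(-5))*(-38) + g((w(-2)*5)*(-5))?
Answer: -111749/300 ≈ -372.50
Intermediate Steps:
w(f) = -4 + f (w(f) = 1*(-4 + f) = -4 + f)
g(Z) = 7 + (1 + Z)/(2*Z) (g(Z) = 7 + (Z + 1)/(Z + Z) = 7 + (1 + Z)/((2*Z)) = 7 + (1 + Z)*(1/(2*Z)) = 7 + (1 + Z)/(2*Z))
((0 - 2)*(-5))*(-38) + g((w(-2)*5)*(-5)) = ((0 - 2)*(-5))*(-38) + (1 + 15*(((-4 - 2)*5)*(-5)))/(2*((((-4 - 2)*5)*(-5)))) = -2*(-5)*(-38) + (1 + 15*(-6*5*(-5)))/(2*((-6*5*(-5)))) = 10*(-38) + (1 + 15*(-30*(-5)))/(2*((-30*(-5)))) = -380 + (1/2)*(1 + 15*150)/150 = -380 + (1/2)*(1/150)*(1 + 2250) = -380 + (1/2)*(1/150)*2251 = -380 + 2251/300 = -111749/300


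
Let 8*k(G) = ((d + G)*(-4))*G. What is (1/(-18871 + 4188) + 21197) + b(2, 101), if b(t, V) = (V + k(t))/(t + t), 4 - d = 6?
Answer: 1246425183/58732 ≈ 21222.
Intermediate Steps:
d = -2 (d = 4 - 1*6 = 4 - 6 = -2)
k(G) = G*(8 - 4*G)/8 (k(G) = (((-2 + G)*(-4))*G)/8 = ((8 - 4*G)*G)/8 = (G*(8 - 4*G))/8 = G*(8 - 4*G)/8)
b(t, V) = (V + t*(2 - t)/2)/(2*t) (b(t, V) = (V + t*(2 - t)/2)/(t + t) = (V + t*(2 - t)/2)/((2*t)) = (V + t*(2 - t)/2)*(1/(2*t)) = (V + t*(2 - t)/2)/(2*t))
(1/(-18871 + 4188) + 21197) + b(2, 101) = (1/(-18871 + 4188) + 21197) + (¼)*(2*101 - 1*2*(-2 + 2))/2 = (1/(-14683) + 21197) + (¼)*(½)*(202 - 1*2*0) = (-1/14683 + 21197) + (¼)*(½)*(202 + 0) = 311235550/14683 + (¼)*(½)*202 = 311235550/14683 + 101/4 = 1246425183/58732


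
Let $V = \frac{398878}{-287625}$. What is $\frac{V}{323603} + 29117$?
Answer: $\frac{2710103001582497}{93076312875} \approx 29117.0$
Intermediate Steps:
$V = - \frac{398878}{287625}$ ($V = 398878 \left(- \frac{1}{287625}\right) = - \frac{398878}{287625} \approx -1.3868$)
$\frac{V}{323603} + 29117 = - \frac{398878}{287625 \cdot 323603} + 29117 = \left(- \frac{398878}{287625}\right) \frac{1}{323603} + 29117 = - \frac{398878}{93076312875} + 29117 = \frac{2710103001582497}{93076312875}$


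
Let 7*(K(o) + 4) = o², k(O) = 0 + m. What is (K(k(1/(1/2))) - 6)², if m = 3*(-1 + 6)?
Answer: 24025/49 ≈ 490.31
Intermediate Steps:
m = 15 (m = 3*5 = 15)
k(O) = 15 (k(O) = 0 + 15 = 15)
K(o) = -4 + o²/7
(K(k(1/(1/2))) - 6)² = ((-4 + (⅐)*15²) - 6)² = ((-4 + (⅐)*225) - 6)² = ((-4 + 225/7) - 6)² = (197/7 - 6)² = (155/7)² = 24025/49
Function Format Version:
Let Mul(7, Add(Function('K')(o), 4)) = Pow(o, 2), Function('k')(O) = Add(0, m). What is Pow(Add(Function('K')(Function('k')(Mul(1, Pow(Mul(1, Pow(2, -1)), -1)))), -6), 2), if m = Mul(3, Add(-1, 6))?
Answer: Rational(24025, 49) ≈ 490.31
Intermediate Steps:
m = 15 (m = Mul(3, 5) = 15)
Function('k')(O) = 15 (Function('k')(O) = Add(0, 15) = 15)
Function('K')(o) = Add(-4, Mul(Rational(1, 7), Pow(o, 2)))
Pow(Add(Function('K')(Function('k')(Mul(1, Pow(Mul(1, Pow(2, -1)), -1)))), -6), 2) = Pow(Add(Add(-4, Mul(Rational(1, 7), Pow(15, 2))), -6), 2) = Pow(Add(Add(-4, Mul(Rational(1, 7), 225)), -6), 2) = Pow(Add(Add(-4, Rational(225, 7)), -6), 2) = Pow(Add(Rational(197, 7), -6), 2) = Pow(Rational(155, 7), 2) = Rational(24025, 49)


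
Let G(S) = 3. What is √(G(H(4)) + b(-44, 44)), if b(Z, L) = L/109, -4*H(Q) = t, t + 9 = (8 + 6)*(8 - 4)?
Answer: √40439/109 ≈ 1.8449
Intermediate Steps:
t = 47 (t = -9 + (8 + 6)*(8 - 4) = -9 + 14*4 = -9 + 56 = 47)
H(Q) = -47/4 (H(Q) = -¼*47 = -47/4)
b(Z, L) = L/109 (b(Z, L) = L*(1/109) = L/109)
√(G(H(4)) + b(-44, 44)) = √(3 + (1/109)*44) = √(3 + 44/109) = √(371/109) = √40439/109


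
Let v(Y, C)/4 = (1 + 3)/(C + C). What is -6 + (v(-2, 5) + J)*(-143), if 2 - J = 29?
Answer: 18131/5 ≈ 3626.2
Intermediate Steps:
J = -27 (J = 2 - 1*29 = 2 - 29 = -27)
v(Y, C) = 8/C (v(Y, C) = 4*((1 + 3)/(C + C)) = 4*(4/((2*C))) = 4*(4*(1/(2*C))) = 4*(2/C) = 8/C)
-6 + (v(-2, 5) + J)*(-143) = -6 + (8/5 - 27)*(-143) = -6 - 127/5*(-143) = -6 + 18161/5 = 18131/5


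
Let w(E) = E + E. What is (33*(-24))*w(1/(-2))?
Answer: 792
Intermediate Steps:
w(E) = 2*E
(33*(-24))*w(1/(-2)) = (33*(-24))*(2/(-2)) = -1584*(-1)/2 = -792*(-1) = 792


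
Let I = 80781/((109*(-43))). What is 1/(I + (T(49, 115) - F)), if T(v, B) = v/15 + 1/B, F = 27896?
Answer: -323403/9026164715 ≈ -3.5829e-5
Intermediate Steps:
T(v, B) = 1/B + v/15 (T(v, B) = v*(1/15) + 1/B = v/15 + 1/B = 1/B + v/15)
I = -80781/4687 (I = 80781/(-4687) = 80781*(-1/4687) = -80781/4687 ≈ -17.235)
1/(I + (T(49, 115) - F)) = 1/(-80781/4687 + ((1/115 + (1/15)*49) - 1*27896)) = 1/(-80781/4687 + ((1/115 + 49/15) - 27896)) = 1/(-80781/4687 + (226/69 - 27896)) = 1/(-80781/4687 - 1924598/69) = 1/(-9026164715/323403) = -323403/9026164715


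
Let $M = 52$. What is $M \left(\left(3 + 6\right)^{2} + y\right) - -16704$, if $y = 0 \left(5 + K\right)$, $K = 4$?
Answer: $20916$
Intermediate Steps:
$y = 0$ ($y = 0 \left(5 + 4\right) = 0 \cdot 9 = 0$)
$M \left(\left(3 + 6\right)^{2} + y\right) - -16704 = 52 \left(\left(3 + 6\right)^{2} + 0\right) - -16704 = 52 \left(9^{2} + 0\right) + 16704 = 52 \left(81 + 0\right) + 16704 = 52 \cdot 81 + 16704 = 4212 + 16704 = 20916$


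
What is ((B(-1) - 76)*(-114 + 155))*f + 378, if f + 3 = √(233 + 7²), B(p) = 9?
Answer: 8619 - 2747*√282 ≈ -37511.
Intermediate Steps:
f = -3 + √282 (f = -3 + √(233 + 7²) = -3 + √(233 + 49) = -3 + √282 ≈ 13.793)
((B(-1) - 76)*(-114 + 155))*f + 378 = ((9 - 76)*(-114 + 155))*(-3 + √282) + 378 = (-67*41)*(-3 + √282) + 378 = -2747*(-3 + √282) + 378 = (8241 - 2747*√282) + 378 = 8619 - 2747*√282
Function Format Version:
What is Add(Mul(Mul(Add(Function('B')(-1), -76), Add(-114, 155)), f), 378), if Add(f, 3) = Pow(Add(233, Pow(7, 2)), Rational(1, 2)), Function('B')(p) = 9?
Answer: Add(8619, Mul(-2747, Pow(282, Rational(1, 2)))) ≈ -37511.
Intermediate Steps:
f = Add(-3, Pow(282, Rational(1, 2))) (f = Add(-3, Pow(Add(233, Pow(7, 2)), Rational(1, 2))) = Add(-3, Pow(Add(233, 49), Rational(1, 2))) = Add(-3, Pow(282, Rational(1, 2))) ≈ 13.793)
Add(Mul(Mul(Add(Function('B')(-1), -76), Add(-114, 155)), f), 378) = Add(Mul(Mul(Add(9, -76), Add(-114, 155)), Add(-3, Pow(282, Rational(1, 2)))), 378) = Add(Mul(Mul(-67, 41), Add(-3, Pow(282, Rational(1, 2)))), 378) = Add(Mul(-2747, Add(-3, Pow(282, Rational(1, 2)))), 378) = Add(Add(8241, Mul(-2747, Pow(282, Rational(1, 2)))), 378) = Add(8619, Mul(-2747, Pow(282, Rational(1, 2))))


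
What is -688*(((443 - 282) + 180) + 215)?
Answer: -382528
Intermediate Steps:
-688*(((443 - 282) + 180) + 215) = -688*((161 + 180) + 215) = -688*(341 + 215) = -688*556 = -382528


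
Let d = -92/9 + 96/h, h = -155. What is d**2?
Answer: 228735376/1946025 ≈ 117.54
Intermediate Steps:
d = -15124/1395 (d = -92/9 + 96/(-155) = -92*1/9 + 96*(-1/155) = -92/9 - 96/155 = -15124/1395 ≈ -10.842)
d**2 = (-15124/1395)**2 = 228735376/1946025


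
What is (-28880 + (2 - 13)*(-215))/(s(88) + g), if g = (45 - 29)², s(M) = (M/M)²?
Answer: -26515/257 ≈ -103.17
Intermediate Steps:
s(M) = 1 (s(M) = 1² = 1)
g = 256 (g = 16² = 256)
(-28880 + (2 - 13)*(-215))/(s(88) + g) = (-28880 + (2 - 13)*(-215))/(1 + 256) = (-28880 - 11*(-215))/257 = (-28880 + 2365)*(1/257) = -26515*1/257 = -26515/257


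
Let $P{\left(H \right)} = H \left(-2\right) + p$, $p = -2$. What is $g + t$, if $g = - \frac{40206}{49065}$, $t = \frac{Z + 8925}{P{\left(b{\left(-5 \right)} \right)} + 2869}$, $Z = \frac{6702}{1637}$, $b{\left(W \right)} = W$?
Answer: $\frac{58647041729}{25675436465} \approx 2.2842$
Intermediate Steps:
$P{\left(H \right)} = -2 - 2 H$ ($P{\left(H \right)} = H \left(-2\right) - 2 = - 2 H - 2 = -2 - 2 H$)
$Z = \frac{6702}{1637}$ ($Z = 6702 \cdot \frac{1}{1637} = \frac{6702}{1637} \approx 4.0941$)
$t = \frac{4872309}{1569883}$ ($t = \frac{\frac{6702}{1637} + 8925}{\left(-2 - -10\right) + 2869} = \frac{14616927}{1637 \left(\left(-2 + 10\right) + 2869\right)} = \frac{14616927}{1637 \left(8 + 2869\right)} = \frac{14616927}{1637 \cdot 2877} = \frac{14616927}{1637} \cdot \frac{1}{2877} = \frac{4872309}{1569883} \approx 3.1036$)
$g = - \frac{13402}{16355}$ ($g = \left(-40206\right) \frac{1}{49065} = - \frac{13402}{16355} \approx -0.81944$)
$g + t = - \frac{13402}{16355} + \frac{4872309}{1569883} = \frac{58647041729}{25675436465}$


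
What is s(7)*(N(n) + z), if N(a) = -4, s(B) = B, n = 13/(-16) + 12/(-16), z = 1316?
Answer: 9184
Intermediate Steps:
n = -25/16 (n = 13*(-1/16) + 12*(-1/16) = -13/16 - ¾ = -25/16 ≈ -1.5625)
s(7)*(N(n) + z) = 7*(-4 + 1316) = 7*1312 = 9184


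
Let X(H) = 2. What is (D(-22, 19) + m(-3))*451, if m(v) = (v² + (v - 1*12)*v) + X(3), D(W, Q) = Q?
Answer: 33825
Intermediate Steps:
m(v) = 2 + v² + v*(-12 + v) (m(v) = (v² + (v - 1*12)*v) + 2 = (v² + (v - 12)*v) + 2 = (v² + (-12 + v)*v) + 2 = (v² + v*(-12 + v)) + 2 = 2 + v² + v*(-12 + v))
(D(-22, 19) + m(-3))*451 = (19 + (2 - 12*(-3) + 2*(-3)²))*451 = (19 + (2 + 36 + 2*9))*451 = (19 + (2 + 36 + 18))*451 = (19 + 56)*451 = 75*451 = 33825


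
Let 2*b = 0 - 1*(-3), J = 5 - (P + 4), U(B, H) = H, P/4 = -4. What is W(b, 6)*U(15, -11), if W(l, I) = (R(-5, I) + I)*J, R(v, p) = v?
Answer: -187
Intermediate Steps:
P = -16 (P = 4*(-4) = -16)
J = 17 (J = 5 - (-16 + 4) = 5 - 1*(-12) = 5 + 12 = 17)
b = 3/2 (b = (0 - 1*(-3))/2 = (0 + 3)/2 = (1/2)*3 = 3/2 ≈ 1.5000)
W(l, I) = -85 + 17*I (W(l, I) = (-5 + I)*17 = -85 + 17*I)
W(b, 6)*U(15, -11) = (-85 + 17*6)*(-11) = (-85 + 102)*(-11) = 17*(-11) = -187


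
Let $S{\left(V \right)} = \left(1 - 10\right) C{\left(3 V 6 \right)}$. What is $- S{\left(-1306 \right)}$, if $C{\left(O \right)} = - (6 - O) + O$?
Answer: $-423198$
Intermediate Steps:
$C{\left(O \right)} = -6 + 2 O$ ($C{\left(O \right)} = \left(-6 + O\right) + O = -6 + 2 O$)
$S{\left(V \right)} = 54 - 324 V$ ($S{\left(V \right)} = \left(1 - 10\right) \left(-6 + 2 \cdot 3 V 6\right) = - 9 \left(-6 + 2 \cdot 18 V\right) = - 9 \left(-6 + 36 V\right) = 54 - 324 V$)
$- S{\left(-1306 \right)} = - (54 - -423144) = - (54 + 423144) = \left(-1\right) 423198 = -423198$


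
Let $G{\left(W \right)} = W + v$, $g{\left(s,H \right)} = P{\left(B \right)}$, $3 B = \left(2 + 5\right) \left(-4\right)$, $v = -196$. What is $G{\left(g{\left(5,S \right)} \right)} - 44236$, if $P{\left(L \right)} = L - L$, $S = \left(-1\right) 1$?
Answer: $-44432$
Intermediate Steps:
$B = - \frac{28}{3}$ ($B = \frac{\left(2 + 5\right) \left(-4\right)}{3} = \frac{7 \left(-4\right)}{3} = \frac{1}{3} \left(-28\right) = - \frac{28}{3} \approx -9.3333$)
$S = -1$
$P{\left(L \right)} = 0$
$g{\left(s,H \right)} = 0$
$G{\left(W \right)} = -196 + W$ ($G{\left(W \right)} = W - 196 = -196 + W$)
$G{\left(g{\left(5,S \right)} \right)} - 44236 = \left(-196 + 0\right) - 44236 = -196 - 44236 = -44432$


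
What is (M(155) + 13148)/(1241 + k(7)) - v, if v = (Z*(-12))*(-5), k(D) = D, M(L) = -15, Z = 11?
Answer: -810547/1248 ≈ -649.48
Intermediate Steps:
v = 660 (v = (11*(-12))*(-5) = -132*(-5) = 660)
(M(155) + 13148)/(1241 + k(7)) - v = (-15 + 13148)/(1241 + 7) - 1*660 = 13133/1248 - 660 = -810547/1248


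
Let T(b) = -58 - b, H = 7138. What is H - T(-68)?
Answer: 7128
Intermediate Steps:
H - T(-68) = 7138 - (-58 - 1*(-68)) = 7138 - (-58 + 68) = 7138 - 1*10 = 7138 - 10 = 7128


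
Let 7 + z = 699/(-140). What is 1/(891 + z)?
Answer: 140/123061 ≈ 0.0011376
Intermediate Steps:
z = -1679/140 (z = -7 + 699/(-140) = -7 + 699*(-1/140) = -7 - 699/140 = -1679/140 ≈ -11.993)
1/(891 + z) = 1/(891 - 1679/140) = 1/(123061/140) = 140/123061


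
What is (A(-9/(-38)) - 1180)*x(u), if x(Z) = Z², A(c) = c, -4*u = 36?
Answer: -3631311/38 ≈ -95561.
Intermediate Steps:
u = -9 (u = -¼*36 = -9)
(A(-9/(-38)) - 1180)*x(u) = (-9/(-38) - 1180)*(-9)² = (-9*(-1/38) - 1180)*81 = (9/38 - 1180)*81 = -44831/38*81 = -3631311/38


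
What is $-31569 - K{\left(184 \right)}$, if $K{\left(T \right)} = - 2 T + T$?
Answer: $-31385$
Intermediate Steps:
$K{\left(T \right)} = - T$
$-31569 - K{\left(184 \right)} = -31569 - \left(-1\right) 184 = -31569 - -184 = -31569 + 184 = -31385$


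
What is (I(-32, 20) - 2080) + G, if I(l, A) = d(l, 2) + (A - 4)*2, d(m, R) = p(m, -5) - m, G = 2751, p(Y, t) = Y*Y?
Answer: 1759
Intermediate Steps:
p(Y, t) = Y²
d(m, R) = m² - m
I(l, A) = -8 + 2*A + l*(-1 + l) (I(l, A) = l*(-1 + l) + (A - 4)*2 = l*(-1 + l) + (-4 + A)*2 = l*(-1 + l) + (-8 + 2*A) = -8 + 2*A + l*(-1 + l))
(I(-32, 20) - 2080) + G = ((-8 + (-32)² - 1*(-32) + 2*20) - 2080) + 2751 = ((-8 + 1024 + 32 + 40) - 2080) + 2751 = (1088 - 2080) + 2751 = -992 + 2751 = 1759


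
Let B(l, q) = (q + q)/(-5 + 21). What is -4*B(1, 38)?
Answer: -19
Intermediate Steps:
B(l, q) = q/8 (B(l, q) = (2*q)/16 = (2*q)*(1/16) = q/8)
-4*B(1, 38) = -38/2 = -4*19/4 = -19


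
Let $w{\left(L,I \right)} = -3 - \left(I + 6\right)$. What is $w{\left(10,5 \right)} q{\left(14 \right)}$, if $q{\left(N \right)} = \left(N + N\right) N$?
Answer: $-5488$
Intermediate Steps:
$q{\left(N \right)} = 2 N^{2}$ ($q{\left(N \right)} = 2 N N = 2 N^{2}$)
$w{\left(L,I \right)} = -9 - I$ ($w{\left(L,I \right)} = -3 - \left(6 + I\right) = -9 - I$)
$w{\left(10,5 \right)} q{\left(14 \right)} = \left(-9 - 5\right) 2 \cdot 14^{2} = \left(-9 - 5\right) 2 \cdot 196 = \left(-14\right) 392 = -5488$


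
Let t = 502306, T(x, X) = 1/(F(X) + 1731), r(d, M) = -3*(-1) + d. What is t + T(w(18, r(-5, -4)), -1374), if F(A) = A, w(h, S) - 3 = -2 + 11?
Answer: 179323243/357 ≈ 5.0231e+5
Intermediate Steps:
r(d, M) = 3 + d
w(h, S) = 12 (w(h, S) = 3 + (-2 + 11) = 3 + 9 = 12)
T(x, X) = 1/(1731 + X) (T(x, X) = 1/(X + 1731) = 1/(1731 + X))
t + T(w(18, r(-5, -4)), -1374) = 502306 + 1/(1731 - 1374) = 502306 + 1/357 = 179323243/357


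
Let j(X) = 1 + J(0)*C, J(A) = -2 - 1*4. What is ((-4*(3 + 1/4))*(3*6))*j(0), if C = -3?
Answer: -4446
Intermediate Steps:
J(A) = -6 (J(A) = -2 - 4 = -6)
j(X) = 19 (j(X) = 1 - 6*(-3) = 1 + 18 = 19)
((-4*(3 + 1/4))*(3*6))*j(0) = ((-4*(3 + 1/4))*(3*6))*19 = (-4*(3 + ¼)*18)*19 = (-4*13/4*18)*19 = -13*18*19 = -234*19 = -4446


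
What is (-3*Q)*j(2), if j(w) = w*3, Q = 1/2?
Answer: -9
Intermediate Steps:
Q = ½ ≈ 0.50000
j(w) = 3*w
(-3*Q)*j(2) = (-3*½)*(3*2) = -3/2*6 = -9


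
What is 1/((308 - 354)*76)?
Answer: -1/3496 ≈ -0.00028604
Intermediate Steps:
1/((308 - 354)*76) = 1/(-46*76) = 1/(-3496) = -1/3496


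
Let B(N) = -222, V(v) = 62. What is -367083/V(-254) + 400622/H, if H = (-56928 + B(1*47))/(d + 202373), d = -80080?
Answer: -1529280650351/1771650 ≈ -8.6320e+5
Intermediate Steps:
H = -57150/122293 (H = (-56928 - 222)/(-80080 + 202373) = -57150/122293 ≈ -0.46732)
-367083/V(-254) + 400622/H = -367083/62 + 400622/(-57150/122293) = -367083*1/62 + 400622*(-122293/57150) = -367083/62 - 24496633123/28575 = -1529280650351/1771650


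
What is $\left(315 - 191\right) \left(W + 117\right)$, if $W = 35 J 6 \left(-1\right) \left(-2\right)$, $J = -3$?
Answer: $-141732$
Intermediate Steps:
$W = -1260$ ($W = 35 - 3 \cdot 6 \left(-1\right) \left(-2\right) = 35 \left(-3\right) \left(-6\right) \left(-2\right) = 35 \cdot 18 \left(-2\right) = 35 \left(-36\right) = -1260$)
$\left(315 - 191\right) \left(W + 117\right) = \left(315 - 191\right) \left(-1260 + 117\right) = 124 \left(-1143\right) = -141732$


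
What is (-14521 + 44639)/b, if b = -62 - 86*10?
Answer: -15059/461 ≈ -32.666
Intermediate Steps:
b = -922 (b = -62 - 860 = -922)
(-14521 + 44639)/b = (-14521 + 44639)/(-922) = 30118*(-1/922) = -15059/461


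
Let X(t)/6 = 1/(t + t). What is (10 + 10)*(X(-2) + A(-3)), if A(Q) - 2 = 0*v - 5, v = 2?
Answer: -90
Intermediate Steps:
A(Q) = -3 (A(Q) = 2 + (0*2 - 5) = 2 + (0 - 5) = 2 - 5 = -3)
X(t) = 3/t (X(t) = 6/(t + t) = 6/((2*t)) = 6*(1/(2*t)) = 3/t)
(10 + 10)*(X(-2) + A(-3)) = (10 + 10)*(3/(-2) - 3) = 20*(3*(-½) - 3) = 20*(-3/2 - 3) = 20*(-9/2) = -90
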